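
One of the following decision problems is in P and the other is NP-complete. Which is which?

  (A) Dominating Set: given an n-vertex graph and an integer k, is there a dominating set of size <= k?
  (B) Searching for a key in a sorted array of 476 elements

(A) is NP-complete: reduces from Set Cover (with k part of the input).
(B) is P: binary search runs in O(log n).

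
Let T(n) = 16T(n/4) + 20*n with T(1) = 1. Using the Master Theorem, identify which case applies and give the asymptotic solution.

a=16, b=4, f(n)=20*n.
log_4(16) = 2 > 1.
Since f(n) = O(n^1) is polynomially smaller than n^2, Case 1 applies.
T(n) = Theta(n^2).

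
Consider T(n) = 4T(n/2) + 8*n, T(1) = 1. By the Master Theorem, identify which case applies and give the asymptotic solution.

a=4, b=2, f(n)=8*n.
log_2(4) = 2 > 1.
Since f(n) = O(n^1) is polynomially smaller than n^2, Case 1 applies.
T(n) = Theta(n^2).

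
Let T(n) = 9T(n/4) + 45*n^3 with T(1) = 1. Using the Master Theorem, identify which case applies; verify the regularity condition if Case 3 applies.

a=9, b=4, f(n)=45*n^3.
log_4(9) = 1.585 < 3.
f(n) = Omega(n^(1.585+epsilon)) for some epsilon > 0, so Case 3 is the candidate.
Regularity: a*f(n/b) = 9*45*(n/4)^3 = (9/64)*45*n^3 <= c*f(n) with c = 9/64 < 1. Satisfied.
Case 3: T(n) = Theta(n^3).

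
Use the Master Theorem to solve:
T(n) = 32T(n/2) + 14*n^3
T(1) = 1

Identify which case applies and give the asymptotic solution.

a=32, b=2, f(n)=14*n^3.
log_2(32) = 5 > 3.
Since f(n) = O(n^3) is polynomially smaller than n^5, Case 1 applies.
T(n) = Theta(n^5).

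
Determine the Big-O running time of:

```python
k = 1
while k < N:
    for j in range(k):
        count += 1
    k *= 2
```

Time complexity: O(n).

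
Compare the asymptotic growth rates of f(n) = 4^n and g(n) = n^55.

f(n) = 4^n grows faster: any exponential with base > 1 dominates every polynomial.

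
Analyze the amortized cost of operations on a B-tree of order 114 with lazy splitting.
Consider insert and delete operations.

In a B-tree of order 114, a node splits when it has 114 keys. With lazy splitting, we use potential Phi = number of full nodes + number of near-empty nodes. Each split costs O(1) but reduces potential. Between splits, at least 57 insertions must occur in that node. Amortized structural cost is O(1) per operation, plus O(log_114 n) traversal.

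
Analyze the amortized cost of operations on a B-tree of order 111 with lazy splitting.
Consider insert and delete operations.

In a B-tree of order 111, a node splits when it has 111 keys. With lazy splitting, we use potential Phi = number of full nodes + number of near-empty nodes. Each split costs O(1) but reduces potential. Between splits, at least 55 insertions must occur in that node. Amortized structural cost is O(1) per operation, plus O(log_111 n) traversal.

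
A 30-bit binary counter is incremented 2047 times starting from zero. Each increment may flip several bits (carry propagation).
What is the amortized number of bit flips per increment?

Bit i flips on every 2^i-th increment, so over 2047 increments bit i flips floor(2047/2^i) times. Summing over i: total flips < 2 * 2047. Amortized: < 2 = O(1) per increment.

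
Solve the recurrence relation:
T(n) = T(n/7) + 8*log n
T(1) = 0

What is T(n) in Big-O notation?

Each of the log_7(n) levels adds O(log n). T(n) = O(log^2 n).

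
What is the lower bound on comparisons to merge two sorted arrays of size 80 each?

To merge two sorted arrays of size 80, we need at least 159 comparisons in the worst case. An adversary can force every element to be compared.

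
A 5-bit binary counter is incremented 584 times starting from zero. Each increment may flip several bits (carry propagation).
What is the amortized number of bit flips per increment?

Bit i flips on every 2^i-th increment, so over 584 increments bit i flips floor(584/2^i) times. Summing over i: total flips < 2 * 584. Amortized: < 2 = O(1) per increment.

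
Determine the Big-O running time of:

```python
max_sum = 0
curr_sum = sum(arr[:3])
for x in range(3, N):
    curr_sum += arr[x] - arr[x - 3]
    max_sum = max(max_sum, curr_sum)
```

Time complexity: O(n).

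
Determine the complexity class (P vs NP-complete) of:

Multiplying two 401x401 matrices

This problem is in P: the schoolbook algorithm runs in O(n^3).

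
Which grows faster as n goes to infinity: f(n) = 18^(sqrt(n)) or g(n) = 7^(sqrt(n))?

f(n) = 18^(sqrt(n)) grows faster: ratio is (18/7)^(sqrt(n)) -> infinity since 18/7 > 1.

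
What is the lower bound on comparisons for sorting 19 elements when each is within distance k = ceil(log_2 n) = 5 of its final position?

Partition the 19 positions into floor(n/k) blocks of k = 5 consecutive positions; any permutation within a block keeps every element within k of its final position, so there are at least (k!)^(n/k) distinguishable inputs. Lower bound: log_2((k!)^(n/k)) = (n/k) * log_2(k!) = Theta(n log k); with k = ceil(log_2 n), this is Omega(n log log n).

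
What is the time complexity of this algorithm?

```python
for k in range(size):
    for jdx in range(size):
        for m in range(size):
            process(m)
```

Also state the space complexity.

Time complexity: O(n^3).
Space complexity: O(1).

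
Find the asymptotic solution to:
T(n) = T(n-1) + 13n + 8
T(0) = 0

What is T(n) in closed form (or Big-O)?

Dominant term in sum is 13*sum(i, i=1..n) = 13*n*(n+1)/2 = O(n^2).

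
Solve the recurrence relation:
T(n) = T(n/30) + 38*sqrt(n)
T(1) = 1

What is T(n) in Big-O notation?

Each level contributes sqrt(n/30^k). Geometric series with ratio 1/sqrt(30) < 1 sums to O(sqrt(n)).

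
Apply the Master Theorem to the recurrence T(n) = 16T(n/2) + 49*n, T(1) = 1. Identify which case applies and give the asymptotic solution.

a=16, b=2, f(n)=49*n.
log_2(16) = 4 > 1.
Since f(n) = O(n^1) is polynomially smaller than n^4, Case 1 applies.
T(n) = Theta(n^4).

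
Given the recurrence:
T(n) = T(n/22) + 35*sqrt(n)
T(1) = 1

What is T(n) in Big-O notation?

Each level contributes sqrt(n/22^k). Geometric series with ratio 1/sqrt(22) < 1 sums to O(sqrt(n)).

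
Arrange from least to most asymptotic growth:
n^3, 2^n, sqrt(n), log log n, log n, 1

Ordered by growth rate: 1 < log log n < log n < sqrt(n) < n^3 < 2^n.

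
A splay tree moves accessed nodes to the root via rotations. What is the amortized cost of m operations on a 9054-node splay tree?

Using a potential function Phi = sum of log(size of subtree) for each node, each splay operation has amortized cost O(log n) where n = 9054. Bad individual operations (O(n)) are offset by decreased potential.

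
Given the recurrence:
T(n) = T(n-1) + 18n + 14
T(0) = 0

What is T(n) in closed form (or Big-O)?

Dominant term in sum is 18*sum(i, i=1..n) = 18*n*(n+1)/2 = O(n^2).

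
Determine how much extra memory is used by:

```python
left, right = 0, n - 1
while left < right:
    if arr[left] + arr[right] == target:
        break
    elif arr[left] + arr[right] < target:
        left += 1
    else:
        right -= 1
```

Space complexity: O(1).
Only a constant amount of auxiliary storage is used; nothing grows with n.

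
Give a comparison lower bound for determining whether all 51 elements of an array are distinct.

In the algebraic decision-tree model, the YES region for element distinctness on 51 elements has 51! connected components (one per ordering). Ben-Or's theorem then gives a lower bound of Omega(log(n!)) = Omega(n log n).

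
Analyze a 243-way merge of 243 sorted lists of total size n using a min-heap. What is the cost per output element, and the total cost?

Maintain a min-heap of size 243 holding the current head of each list. Each output step does one extract-min (O(log 243)) and one insert of that list's next element (O(log 243)). Each of the n elements passes through the heap exactly once, so the total cost is O(n log 243), i.e. O(log 243) per output element.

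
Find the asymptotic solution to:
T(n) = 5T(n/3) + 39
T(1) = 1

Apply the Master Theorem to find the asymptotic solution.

a=5, b=3, f(n)=39. log_3(5) = 1.465. Case 1 of Master Theorem: T(n) = O(n^1.465).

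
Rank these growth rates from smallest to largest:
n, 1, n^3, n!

Ordered by growth rate: 1 < n < n^3 < n!.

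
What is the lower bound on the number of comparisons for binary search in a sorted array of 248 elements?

With 248 possible positions, we need at least ceil(log_2(248)) = 8 comparisons. Each comparison splits the remaining candidates by at most half.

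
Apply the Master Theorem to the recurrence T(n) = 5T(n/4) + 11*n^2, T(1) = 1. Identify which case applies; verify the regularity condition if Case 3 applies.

a=5, b=4, f(n)=11*n^2.
log_4(5) = 1.161 < 2.
f(n) = Omega(n^(1.161+epsilon)) for some epsilon > 0, so Case 3 is the candidate.
Regularity: a*f(n/b) = 5*11*(n/4)^2 = (5/16)*11*n^2 <= c*f(n) with c = 5/16 < 1. Satisfied.
Case 3: T(n) = Theta(n^2).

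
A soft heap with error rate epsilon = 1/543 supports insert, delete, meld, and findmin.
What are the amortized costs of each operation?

Soft heaps (Chazelle) allow up to an epsilon = 1/543 fraction of elements to have corrupted (raised) keys. Insert is O(log(1/epsilon)) = O(log 543) amortized -- the structure maintains heap-ordered binary trees of rank bounded by O(log(1/epsilon)). Meld concatenates root lists: O(1) amortized. Delete and findmin are O(1) amortized.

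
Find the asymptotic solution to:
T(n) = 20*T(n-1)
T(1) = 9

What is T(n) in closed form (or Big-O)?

Each step multiplies by 20. T(n) = T(1)*20^(n-1) = 9*20^(n-1).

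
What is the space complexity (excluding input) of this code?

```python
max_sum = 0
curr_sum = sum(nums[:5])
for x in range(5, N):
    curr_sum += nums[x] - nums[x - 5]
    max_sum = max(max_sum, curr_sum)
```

Space complexity: O(1).
Only a constant amount of auxiliary storage is used; nothing grows with n.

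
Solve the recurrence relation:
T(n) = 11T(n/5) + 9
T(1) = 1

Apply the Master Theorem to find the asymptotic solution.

a=11, b=5, f(n)=9. log_5(11) = 1.49. Case 1 of Master Theorem: T(n) = O(n^1.49).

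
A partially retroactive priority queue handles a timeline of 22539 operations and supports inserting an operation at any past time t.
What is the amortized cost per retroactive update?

Partially retroactive priority queues (Demaine-Iacono-Langerman) allow updates at past times with queries only at the present. With a balanced BST over the m = 22539 timeline events tracking bridges, each retroactive insert or delete is O(log m) amortized.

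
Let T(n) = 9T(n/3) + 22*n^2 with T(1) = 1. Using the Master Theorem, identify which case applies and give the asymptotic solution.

a=9, b=3, f(n)=22*n^2.
log_3(9) = 2, so n^(log_b(a)) = n^2.
f(n) = Theta(n^2), so Case 2 applies.
T(n) = Theta(n^2 log n).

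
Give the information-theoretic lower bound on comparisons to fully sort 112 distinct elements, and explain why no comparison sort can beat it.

A comparison sort is a binary decision tree whose leaves are the 112! = 197450685722107402353682037275992488341277868034975337796656295094902858969771811440894224355027779366597957338237853638272334919686385621811850780464277094400000000000000000000000000 possible output permutations. A binary tree with L leaves has height >= ceil(log_2(L)). So any comparison sort needs >= ceil(log_2(112!)) = 606 comparisons in the worst case.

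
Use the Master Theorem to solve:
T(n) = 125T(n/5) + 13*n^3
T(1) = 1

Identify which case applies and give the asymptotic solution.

a=125, b=5, f(n)=13*n^3.
log_5(125) = 3, so n^(log_b(a)) = n^3.
f(n) = Theta(n^3), so Case 2 applies.
T(n) = Theta(n^3 log n).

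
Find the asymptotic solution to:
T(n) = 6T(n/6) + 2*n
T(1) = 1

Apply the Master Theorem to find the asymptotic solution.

a=6, b=6, f(n)=2*n. log_6(6) = 1. Case 2: T(n) = O(n log n).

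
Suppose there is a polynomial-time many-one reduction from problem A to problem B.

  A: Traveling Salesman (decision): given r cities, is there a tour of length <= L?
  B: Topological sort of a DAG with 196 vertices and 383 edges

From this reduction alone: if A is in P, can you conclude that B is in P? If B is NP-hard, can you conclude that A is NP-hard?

A poly-time reduction A <=_p B transfers tractability DOWN (B easy => A easy) and hardness UP (A hard => B hard), not the reverse.
From A in P, the reduction alone does NOT give B in P: any problem in P trivially reduces to SAT, yet SAT is not known to be in P.
From B NP-hard, the reduction alone does NOT give A NP-hard: again, easy problems reduce to hard ones.
(Here in fact A is NP-complete and B is in P, so no such reduction is known -- its existence would imply P = NP; the analysis concerns only what the assumed reduction would or would not let you conclude.)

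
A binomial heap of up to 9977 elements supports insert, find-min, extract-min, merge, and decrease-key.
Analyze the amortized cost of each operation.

A binomial heap with n <= 9977 elements has at most floor(log_2 9977) + 1 = 14 trees. Using potential Phi = number of trees: Insert adds one tree, but cascading merges reduce count -- amortized O(1). Find-min reads the cached minimum pointer: O(1). Extract-min creates O(log n) new trees: O(log n). Merge combines tree lists: O(log n). Decrease-key sifts the element up its tree of height <= log n: O(log n).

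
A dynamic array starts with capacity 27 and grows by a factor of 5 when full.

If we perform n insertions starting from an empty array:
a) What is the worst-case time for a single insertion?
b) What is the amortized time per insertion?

(a) Worst-case single insertion: O(n) -- when the array is full at capacity c, the resize copies all c elements, and c can be Theta(n).
(b) Resizes happen at sizes 27, 135, 675, ... Total copy cost for n insertions: 27 + 135 + ... = O(n) (geometric series with ratio 1/5). Amortized cost per insertion: O(n)/n = O(1).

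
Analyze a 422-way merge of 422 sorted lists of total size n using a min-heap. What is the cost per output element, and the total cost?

Maintain a min-heap of size 422 holding the current head of each list. Each output step does one extract-min (O(log 422)) and one insert of that list's next element (O(log 422)). Each of the n elements passes through the heap exactly once, so the total cost is O(n log 422), i.e. O(log 422) per output element.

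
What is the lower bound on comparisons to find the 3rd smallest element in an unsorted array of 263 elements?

Finding the 3rd smallest of 263 elements requires Omega(n) comparisons. Every element must participate in at least one comparison; otherwise it could be the 3rd smallest.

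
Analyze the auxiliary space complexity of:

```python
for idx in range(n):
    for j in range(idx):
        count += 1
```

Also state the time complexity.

Space complexity: O(1).
Only a constant amount of auxiliary storage is used; nothing grows with n.
Time complexity: O(n^2).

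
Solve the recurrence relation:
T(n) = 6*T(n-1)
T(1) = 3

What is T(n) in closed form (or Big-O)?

Each step multiplies by 6. T(n) = T(1)*6^(n-1) = 3*6^(n-1).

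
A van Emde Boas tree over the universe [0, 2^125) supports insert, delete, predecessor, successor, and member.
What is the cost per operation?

vEB recursively partitions [0, 42535295865117307932921825928971026432) into sqrt(u) clusters of size sqrt(u). Each operation recurses into either one cluster or the summary, never both: T(u) = T(sqrt(u)) + O(1) => T(u) = O(log log u) = O(log 125). This is worst-case, not just amortized.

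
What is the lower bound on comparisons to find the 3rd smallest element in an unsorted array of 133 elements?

Finding the 3rd smallest of 133 elements requires Omega(n) comparisons. Every element must participate in at least one comparison; otherwise it could be the 3rd smallest.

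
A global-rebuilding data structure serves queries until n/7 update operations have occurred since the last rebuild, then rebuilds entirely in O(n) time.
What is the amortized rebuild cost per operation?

The O(n) rebuild is triggered by n/7 operations, so each contributes O(n)/(n/7) = O(7) = O(1) to the rebuild cost.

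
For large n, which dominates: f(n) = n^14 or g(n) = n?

f(n) = n^14 grows faster: n^14/n = n^13 -> infinity.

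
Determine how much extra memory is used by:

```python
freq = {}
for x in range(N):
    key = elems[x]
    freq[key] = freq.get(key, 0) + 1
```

Space complexity: O(n).
Auxiliary storage grows linearly with the input size n in the worst case.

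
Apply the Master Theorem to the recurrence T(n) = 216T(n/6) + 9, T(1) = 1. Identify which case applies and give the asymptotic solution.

a=216, b=6, f(n)=9.
log_6(216) = 3 > 0.
Since f(n) = O(n^0) is polynomially smaller than n^3, Case 1 applies.
T(n) = Theta(n^3).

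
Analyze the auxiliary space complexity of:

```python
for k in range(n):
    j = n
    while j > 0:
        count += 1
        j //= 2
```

Space complexity: O(1).
Only a constant amount of auxiliary storage is used; nothing grows with n.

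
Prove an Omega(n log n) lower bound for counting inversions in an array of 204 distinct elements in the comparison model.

Decision-tree argument: at any leaf, the comparisons made (with transitivity) must totally order all 204 elements -- otherwise some pair (i,j) is unordered, and an adversary can present two inputs agreeing on every comparison made but with that pair flipped, changing the inversion count by 1, so the leaf's output is wrong on one of them. Hence the tree has >= 204! leaves and height >= log_2(204!) = Omega(n log n). Modified merge sort achieves O(n log n).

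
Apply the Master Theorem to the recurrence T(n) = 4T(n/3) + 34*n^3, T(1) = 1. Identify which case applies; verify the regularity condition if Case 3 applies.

a=4, b=3, f(n)=34*n^3.
log_3(4) = 1.262 < 3.
f(n) = Omega(n^(1.262+epsilon)) for some epsilon > 0, so Case 3 is the candidate.
Regularity: a*f(n/b) = 4*34*(n/3)^3 = (4/27)*34*n^3 <= c*f(n) with c = 4/27 < 1. Satisfied.
Case 3: T(n) = Theta(n^3).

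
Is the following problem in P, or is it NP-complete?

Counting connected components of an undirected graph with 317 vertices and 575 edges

This problem is in P: BFS/DFS visits each vertex and edge once: O(V+E).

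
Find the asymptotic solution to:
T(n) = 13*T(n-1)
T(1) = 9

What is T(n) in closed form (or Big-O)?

Each step multiplies by 13. T(n) = T(1)*13^(n-1) = 9*13^(n-1).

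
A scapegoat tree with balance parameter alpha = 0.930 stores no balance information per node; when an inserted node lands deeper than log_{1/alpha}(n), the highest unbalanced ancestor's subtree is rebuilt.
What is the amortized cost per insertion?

Search/insert path is O(log n). A rebuild of a subtree of size s costs O(s), but with alpha = 0.930 at least Omega(s) insertions must have occurred in that subtree since its last rebuild. Charging O(1) of the rebuild to each such insertion gives O(log n) amortized.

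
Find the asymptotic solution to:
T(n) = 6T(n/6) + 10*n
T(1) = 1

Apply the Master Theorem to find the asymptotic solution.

a=6, b=6, f(n)=10*n. log_6(6) = 1. Case 2: T(n) = O(n log n).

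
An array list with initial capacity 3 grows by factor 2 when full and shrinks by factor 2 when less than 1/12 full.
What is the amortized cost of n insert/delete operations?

Using potential function Phi = |2*size - capacity|. Resizing costs are offset by potential release. Amortized O(1) per operation.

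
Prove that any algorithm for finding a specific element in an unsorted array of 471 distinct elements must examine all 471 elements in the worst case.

Adversary argument: if the algorithm examines fewer than 471 elements, the adversary places the target in an unexamined position. The algorithm cannot distinguish 'not present' from 'in unexamined position'.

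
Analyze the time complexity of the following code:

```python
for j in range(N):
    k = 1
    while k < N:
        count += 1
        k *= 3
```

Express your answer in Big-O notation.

Time complexity: O(n log n).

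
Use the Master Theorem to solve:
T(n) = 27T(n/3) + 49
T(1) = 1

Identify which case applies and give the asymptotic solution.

a=27, b=3, f(n)=49.
log_3(27) = 3 > 0.
Since f(n) = O(n^0) is polynomially smaller than n^3, Case 1 applies.
T(n) = Theta(n^3).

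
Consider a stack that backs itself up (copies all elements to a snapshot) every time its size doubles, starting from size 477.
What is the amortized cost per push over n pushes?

Backups occur at sizes 477, 954, 1908, ..., copying 477 + 954 + 1908 + ... <= 2n elements total (geometric series). Spread over n pushes, the amortized backup cost is O(1) per push.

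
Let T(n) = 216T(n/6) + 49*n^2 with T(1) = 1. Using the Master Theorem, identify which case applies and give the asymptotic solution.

a=216, b=6, f(n)=49*n^2.
log_6(216) = 3 > 2.
Since f(n) = O(n^2) is polynomially smaller than n^3, Case 1 applies.
T(n) = Theta(n^3).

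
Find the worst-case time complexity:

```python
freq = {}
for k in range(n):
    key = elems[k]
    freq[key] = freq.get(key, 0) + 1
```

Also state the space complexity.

Time complexity: O(n).
Space complexity: O(n).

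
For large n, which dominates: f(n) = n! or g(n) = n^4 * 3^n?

f(n) = n! grows faster: by Stirling n! ~ (n/e)^n sqrt(2*pi*n); (n/e)^n eventually dominates n^4 * 3^n.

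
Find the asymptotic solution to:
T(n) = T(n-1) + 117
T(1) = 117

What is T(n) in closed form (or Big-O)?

Unrolling: T(n) = T(n-1) + 117 = T(n-2) + 2*117 = ... = T(1) + (n-1)*117 = 117 + (n-1)*117 = 117n.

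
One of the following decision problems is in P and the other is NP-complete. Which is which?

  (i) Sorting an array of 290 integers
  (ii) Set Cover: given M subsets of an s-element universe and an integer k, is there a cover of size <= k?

(i) is P: merge sort runs in O(n log n).
(ii) is NP-complete: one of Karp's 21 NP-complete problems (with k part of the input).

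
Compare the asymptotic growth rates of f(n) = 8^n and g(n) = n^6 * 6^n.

f(n) = 8^n grows faster: 8^n / (n^6 6^n) = (8/6)^n / n^6 -> infinity since 8/6 > 1.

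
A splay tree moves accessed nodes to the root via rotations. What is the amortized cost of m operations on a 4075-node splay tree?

Using a potential function Phi = sum of log(size of subtree) for each node, each splay operation has amortized cost O(log n) where n = 4075. Bad individual operations (O(n)) are offset by decreased potential.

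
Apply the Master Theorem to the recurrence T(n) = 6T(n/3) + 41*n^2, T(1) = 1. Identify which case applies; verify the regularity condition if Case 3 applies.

a=6, b=3, f(n)=41*n^2.
log_3(6) = 1.631 < 2.
f(n) = Omega(n^(1.631+epsilon)) for some epsilon > 0, so Case 3 is the candidate.
Regularity: a*f(n/b) = 6*41*(n/3)^2 = (6/9)*41*n^2 <= c*f(n) with c = 6/9 < 1. Satisfied.
Case 3: T(n) = Theta(n^2).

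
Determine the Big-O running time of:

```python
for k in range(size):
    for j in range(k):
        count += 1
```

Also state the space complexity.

Time complexity: O(n^2).
Space complexity: O(1).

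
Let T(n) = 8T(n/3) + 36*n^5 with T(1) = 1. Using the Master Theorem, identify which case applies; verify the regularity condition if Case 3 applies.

a=8, b=3, f(n)=36*n^5.
log_3(8) = 1.893 < 5.
f(n) = Omega(n^(1.893+epsilon)) for some epsilon > 0, so Case 3 is the candidate.
Regularity: a*f(n/b) = 8*36*(n/3)^5 = (8/243)*36*n^5 <= c*f(n) with c = 8/243 < 1. Satisfied.
Case 3: T(n) = Theta(n^5).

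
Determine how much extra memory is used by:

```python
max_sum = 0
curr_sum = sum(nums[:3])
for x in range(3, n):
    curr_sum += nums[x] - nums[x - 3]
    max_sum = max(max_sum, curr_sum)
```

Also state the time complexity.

Space complexity: O(1).
Only a constant amount of auxiliary storage is used; nothing grows with n.
Time complexity: O(n).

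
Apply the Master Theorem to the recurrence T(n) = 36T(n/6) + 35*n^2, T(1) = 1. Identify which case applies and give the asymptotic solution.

a=36, b=6, f(n)=35*n^2.
log_6(36) = 2, so n^(log_b(a)) = n^2.
f(n) = Theta(n^2), so Case 2 applies.
T(n) = Theta(n^2 log n).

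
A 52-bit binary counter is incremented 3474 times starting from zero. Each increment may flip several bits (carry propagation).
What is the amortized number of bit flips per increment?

Bit i flips on every 2^i-th increment, so over 3474 increments bit i flips floor(3474/2^i) times. Summing over i: total flips < 2 * 3474. Amortized: < 2 = O(1) per increment.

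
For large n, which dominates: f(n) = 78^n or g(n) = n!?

g(n) = n! grows faster: n!/78^n -> infinity by Stirling.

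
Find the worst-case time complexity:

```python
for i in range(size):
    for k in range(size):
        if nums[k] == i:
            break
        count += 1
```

Time complexity: O(n^2).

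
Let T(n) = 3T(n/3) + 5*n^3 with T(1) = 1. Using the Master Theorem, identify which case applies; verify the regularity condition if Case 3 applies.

a=3, b=3, f(n)=5*n^3.
log_3(3) = 1 < 3.
f(n) = Omega(n^(1+epsilon)) for some epsilon > 0, so Case 3 is the candidate.
Regularity: a*f(n/b) = 3*5*(n/3)^3 = (3/27)*5*n^3 <= c*f(n) with c = 3/27 < 1. Satisfied.
Case 3: T(n) = Theta(n^3).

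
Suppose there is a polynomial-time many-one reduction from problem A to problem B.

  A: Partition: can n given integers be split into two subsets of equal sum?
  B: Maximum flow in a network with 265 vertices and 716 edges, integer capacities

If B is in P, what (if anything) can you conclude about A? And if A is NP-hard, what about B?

A poly-time reduction A <=_p B means any A-instance can be transformed to a B-instance in poly time.
If B is in P: compose the reduction with B's poly-time algorithm to solve A in poly time, so A is in P.
If A is NP-hard: every NP problem reduces to A, which reduces to B; composing reductions, every NP problem reduces to B, so B is NP-hard.
(Here in fact A is NP-complete and B is in P, so no such reduction is known -- its existence would imply P = NP; the analysis concerns only what the assumed reduction would or would not let you conclude.)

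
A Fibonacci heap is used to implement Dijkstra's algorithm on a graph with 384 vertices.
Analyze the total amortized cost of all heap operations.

Dijkstra performs 384 insert, 384 extract-min, and at most E decrease-key operations. With Fibonacci heap: insert O(1) amortized, extract-min O(log n) amortized, decrease-key O(1) amortized. Total with n = 384: O(n * 1 + n * log n + E * 1) = O(n log n + E).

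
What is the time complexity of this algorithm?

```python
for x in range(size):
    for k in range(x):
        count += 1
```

Time complexity: O(n^2).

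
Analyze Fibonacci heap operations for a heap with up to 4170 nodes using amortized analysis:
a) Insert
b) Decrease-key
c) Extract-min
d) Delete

Fibonacci heaps use lazy consolidation. Potential function Phi = t + 2m (t = number of trees, m = marked nodes).
- Insert: O(1) actual, Delta Phi = +1 (one new tree) => O(1) amortized.
- Decrease-key: with c cascading cuts, actual cost is O(c); Delta Phi <= c - 2(c-1) + 2 = 4 - c (c new trees; >= c-1 marks cleared; <= 1 new mark). Amortized O(c) + (4 - c) = O(1).
- Extract-min: O(D(n) + t) actual; consolidation drops t to <= D(n)+1, so Delta Phi pays for the t term. D(n) = O(log n) for n = 4170 => O(log n) amortized.
- Delete: decrease-key to -inf then extract-min = O(log n).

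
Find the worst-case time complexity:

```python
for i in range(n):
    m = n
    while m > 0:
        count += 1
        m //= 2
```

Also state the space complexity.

Time complexity: O(n log n).
Space complexity: O(1).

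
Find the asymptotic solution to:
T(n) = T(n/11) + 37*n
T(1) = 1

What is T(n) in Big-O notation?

Geometric series: 37*n*(1 + 1/11 + 1/11^2 + ...) = O(n). T(n) = O(n).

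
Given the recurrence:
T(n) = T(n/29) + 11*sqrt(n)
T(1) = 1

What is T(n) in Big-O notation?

Each level contributes sqrt(n/29^k). Geometric series with ratio 1/sqrt(29) < 1 sums to O(sqrt(n)).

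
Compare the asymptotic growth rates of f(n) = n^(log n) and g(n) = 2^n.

g(n) = 2^n grows faster: take logs: log(n^(log n)) = (log n)^2, log(2^n) = n log 2; n dominates (log n)^2.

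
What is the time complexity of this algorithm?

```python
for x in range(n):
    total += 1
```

Time complexity: O(n).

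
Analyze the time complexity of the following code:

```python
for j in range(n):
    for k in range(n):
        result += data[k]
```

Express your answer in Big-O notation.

Time complexity: O(n^2).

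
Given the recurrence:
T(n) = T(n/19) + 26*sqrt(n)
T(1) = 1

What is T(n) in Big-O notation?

Each level contributes sqrt(n/19^k). Geometric series with ratio 1/sqrt(19) < 1 sums to O(sqrt(n)).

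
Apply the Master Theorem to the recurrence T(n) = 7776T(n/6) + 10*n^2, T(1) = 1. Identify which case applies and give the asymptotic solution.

a=7776, b=6, f(n)=10*n^2.
log_6(7776) = 5 > 2.
Since f(n) = O(n^2) is polynomially smaller than n^5, Case 1 applies.
T(n) = Theta(n^5).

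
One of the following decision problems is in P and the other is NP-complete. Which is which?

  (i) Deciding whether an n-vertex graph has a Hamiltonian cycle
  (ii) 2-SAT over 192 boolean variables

(i) is NP-complete: one of Karp's 21 NP-complete problems.
(ii) is P: 2-SAT is solvable in linear time via implication-graph SCCs.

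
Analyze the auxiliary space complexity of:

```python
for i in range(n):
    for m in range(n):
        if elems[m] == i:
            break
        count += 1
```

Space complexity: O(1).
Only a constant amount of auxiliary storage is used; nothing grows with n.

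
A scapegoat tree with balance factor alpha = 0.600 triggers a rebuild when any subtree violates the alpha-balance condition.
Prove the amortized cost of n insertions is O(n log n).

Define potential Phi = c * sum of |size(left(v)) - size(right(v))| over all nodes. An insertion at depth d costs O(d) = O(log n) and increases Phi by O(log n). When a rebuild of subtree of size s occurs, it costs O(s) but reduces Phi by Omega(s). With alpha = 0.600, between rebuilds Omega(s) insertions must occur. Amortized cost per insertion: O(log n).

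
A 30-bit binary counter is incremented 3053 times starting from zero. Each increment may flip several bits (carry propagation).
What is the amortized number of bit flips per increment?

Bit i flips on every 2^i-th increment, so over 3053 increments bit i flips floor(3053/2^i) times. Summing over i: total flips < 2 * 3053. Amortized: < 2 = O(1) per increment.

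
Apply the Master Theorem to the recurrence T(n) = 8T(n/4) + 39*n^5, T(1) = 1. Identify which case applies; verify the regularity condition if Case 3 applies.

a=8, b=4, f(n)=39*n^5.
log_4(8) = 1.5 < 5.
f(n) = Omega(n^(1.5+epsilon)) for some epsilon > 0, so Case 3 is the candidate.
Regularity: a*f(n/b) = 8*39*(n/4)^5 = (8/1024)*39*n^5 <= c*f(n) with c = 8/1024 < 1. Satisfied.
Case 3: T(n) = Theta(n^5).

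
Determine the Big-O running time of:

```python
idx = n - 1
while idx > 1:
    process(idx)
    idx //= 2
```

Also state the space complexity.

Time complexity: O(log n).
Space complexity: O(1).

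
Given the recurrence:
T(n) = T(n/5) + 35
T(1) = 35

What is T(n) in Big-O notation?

Each step divides n by 5 and adds 35. After log_5(n) steps, T(n) = O(log n).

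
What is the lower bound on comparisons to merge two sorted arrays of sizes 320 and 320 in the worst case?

Adversary: with |320 - 320| <= 1 the inputs can be fully interleaved so that every adjacent pair in the merged output comes from different arrays. Then each of the 639 adjacent pairs must be directly compared, or the algorithm cannot determine their relative order. Standard merge meets this bound.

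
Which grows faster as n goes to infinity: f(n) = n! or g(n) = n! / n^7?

f(n) = n! grows faster: the ratio n!/(n!/n^7) = n^7 -> infinity.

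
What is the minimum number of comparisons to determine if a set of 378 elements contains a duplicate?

Determining if 378 elements are all distinct requires Omega(n log n) comparisons in the comparison model. This follows from the element distinctness lower bound.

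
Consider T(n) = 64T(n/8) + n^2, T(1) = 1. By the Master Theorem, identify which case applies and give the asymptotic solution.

a=64, b=8, f(n)=n^2.
log_8(64) = 2, so n^(log_b(a)) = n^2.
f(n) = Theta(n^2), so Case 2 applies.
T(n) = Theta(n^2 log n).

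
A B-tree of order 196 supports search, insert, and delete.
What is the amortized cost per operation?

B-tree of order 196 has height O(log_196 n). Each operation traverses the tree height. Splits during insert and merges during delete are O(1) each and occur at most once per level. Total cost per operation: O(log_196 n).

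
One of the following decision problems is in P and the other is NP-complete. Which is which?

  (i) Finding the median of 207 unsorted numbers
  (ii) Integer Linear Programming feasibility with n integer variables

(i) is P: linear-time selection (median-of-medians) runs in O(n).
(ii) is NP-complete: ILP feasibility is NP-complete (LP relaxation is in P).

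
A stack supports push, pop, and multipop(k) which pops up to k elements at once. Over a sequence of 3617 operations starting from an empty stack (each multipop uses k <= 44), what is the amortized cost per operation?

Each element is pushed exactly once and popped at most once (whether by pop or as part of a multipop). So the total number of individual pops over the whole sequence is at most the number of pushes, which is at most 3617. Total work <= 2 * 3617, hence O(1) amortized per operation.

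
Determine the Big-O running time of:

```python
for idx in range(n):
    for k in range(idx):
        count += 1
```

Time complexity: O(n^2).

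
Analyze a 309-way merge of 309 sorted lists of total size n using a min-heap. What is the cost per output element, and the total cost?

Maintain a min-heap of size 309 holding the current head of each list. Each output step does one extract-min (O(log 309)) and one insert of that list's next element (O(log 309)). Each of the n elements passes through the heap exactly once, so the total cost is O(n log 309), i.e. O(log 309) per output element.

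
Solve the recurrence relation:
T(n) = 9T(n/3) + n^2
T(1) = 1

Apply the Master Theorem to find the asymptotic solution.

a=9, b=3, f(n)=n^2. log_3(9) = 2. Case 2: T(n) = O(n^2 log n).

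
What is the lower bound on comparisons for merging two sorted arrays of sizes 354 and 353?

Adversary argument: with sizes 354 and 353 (differing by at most 1), interleave the two arrays so that every consecutive pair in the output comes from different inputs. Then each of the 706 adjacent output pairs must be directly compared, or the algorithm cannot determine their relative order. So 706 comparisons are necessary; standard merge achieves this.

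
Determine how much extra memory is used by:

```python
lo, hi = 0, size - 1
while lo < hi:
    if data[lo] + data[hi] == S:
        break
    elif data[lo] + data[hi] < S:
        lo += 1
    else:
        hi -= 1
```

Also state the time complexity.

Space complexity: O(1).
Only a constant amount of auxiliary storage is used; nothing grows with n.
Time complexity: O(n).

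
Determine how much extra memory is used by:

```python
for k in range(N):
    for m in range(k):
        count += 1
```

Space complexity: O(1).
Only a constant amount of auxiliary storage is used; nothing grows with n.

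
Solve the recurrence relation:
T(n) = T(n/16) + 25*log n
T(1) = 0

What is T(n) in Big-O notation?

Each of the log_16(n) levels adds O(log n). T(n) = O(log^2 n).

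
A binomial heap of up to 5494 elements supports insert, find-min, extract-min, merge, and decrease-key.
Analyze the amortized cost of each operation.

A binomial heap with n <= 5494 elements has at most floor(log_2 5494) + 1 = 13 trees. Using potential Phi = number of trees: Insert adds one tree, but cascading merges reduce count -- amortized O(1). Find-min reads the cached minimum pointer: O(1). Extract-min creates O(log n) new trees: O(log n). Merge combines tree lists: O(log n). Decrease-key sifts the element up its tree of height <= log n: O(log n).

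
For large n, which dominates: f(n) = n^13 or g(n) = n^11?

f(n) = n^13 grows faster: n^13/n^11 = n^2 -> infinity.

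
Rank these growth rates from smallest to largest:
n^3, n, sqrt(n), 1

Ordered by growth rate: 1 < sqrt(n) < n < n^3.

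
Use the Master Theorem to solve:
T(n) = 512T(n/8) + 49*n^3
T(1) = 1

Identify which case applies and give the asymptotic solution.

a=512, b=8, f(n)=49*n^3.
log_8(512) = 3, so n^(log_b(a)) = n^3.
f(n) = Theta(n^3), so Case 2 applies.
T(n) = Theta(n^3 log n).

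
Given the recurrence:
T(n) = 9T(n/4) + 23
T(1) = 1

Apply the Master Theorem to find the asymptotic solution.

a=9, b=4, f(n)=23. log_4(9) = 1.585. Case 1 of Master Theorem: T(n) = O(n^1.585).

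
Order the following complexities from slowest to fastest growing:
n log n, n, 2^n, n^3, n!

Ordered by growth rate: n < n log n < n^3 < 2^n < n!.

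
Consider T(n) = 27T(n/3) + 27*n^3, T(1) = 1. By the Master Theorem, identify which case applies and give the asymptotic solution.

a=27, b=3, f(n)=27*n^3.
log_3(27) = 3, so n^(log_b(a)) = n^3.
f(n) = Theta(n^3), so Case 2 applies.
T(n) = Theta(n^3 log n).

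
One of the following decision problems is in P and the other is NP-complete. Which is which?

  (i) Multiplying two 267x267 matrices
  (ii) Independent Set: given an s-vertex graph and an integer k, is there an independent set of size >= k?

(i) is P: the schoolbook algorithm runs in O(n^3).
(ii) is NP-complete: complement of Clique (with k part of the input).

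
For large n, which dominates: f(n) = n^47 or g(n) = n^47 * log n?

g(n) = n^47 * log n grows faster: extra log n factor -> infinity.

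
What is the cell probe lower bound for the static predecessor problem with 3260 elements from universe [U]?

The Patrascu-Thorup lower bound shows any data structure on n = 3260 elements using O(n * polylog(n)) space requires Omega(log log U) query time. van Emde Boas trees achieve O(log log U) with O(U) space.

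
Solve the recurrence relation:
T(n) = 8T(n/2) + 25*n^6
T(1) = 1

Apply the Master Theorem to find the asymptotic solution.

a=8, b=2, f(n)=25*n^6. log_2(8) = 3 < 6. Case 3: T(n) = O(n^6).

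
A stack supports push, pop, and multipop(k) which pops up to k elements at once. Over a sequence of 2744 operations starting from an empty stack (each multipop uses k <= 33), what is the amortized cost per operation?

Each element is pushed exactly once and popped at most once (whether by pop or as part of a multipop). So the total number of individual pops over the whole sequence is at most the number of pushes, which is at most 2744. Total work <= 2 * 2744, hence O(1) amortized per operation.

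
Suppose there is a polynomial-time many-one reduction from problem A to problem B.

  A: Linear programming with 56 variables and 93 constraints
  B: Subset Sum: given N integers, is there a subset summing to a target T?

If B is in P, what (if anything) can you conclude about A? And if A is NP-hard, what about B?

A poly-time reduction A <=_p B means any A-instance can be transformed to a B-instance in poly time.
If B is in P: compose the reduction with B's poly-time algorithm to solve A in poly time, so A is in P.
If A is NP-hard: every NP problem reduces to A, which reduces to B; composing reductions, every NP problem reduces to B, so B is NP-hard.
(Here in fact A is P and B is NP-complete.)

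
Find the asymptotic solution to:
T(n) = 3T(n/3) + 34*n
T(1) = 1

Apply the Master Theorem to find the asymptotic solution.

a=3, b=3, f(n)=34*n. log_3(3) = 1. Case 2: T(n) = O(n log n).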